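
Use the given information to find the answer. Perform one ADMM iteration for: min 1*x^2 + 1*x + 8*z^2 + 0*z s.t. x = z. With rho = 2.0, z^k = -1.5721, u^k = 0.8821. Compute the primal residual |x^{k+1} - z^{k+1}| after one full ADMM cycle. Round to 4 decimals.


ADMM iteration with rho = 2.0, z^k = -1.5721, u^k = 0.8821
Step 1: x-update.
Minimize 1*x^2 + 1*x + (2.0/2)*(x + 1.5721 + 0.8821)^2
FOC: (2*1 + 2.0)*x = -1 + 2.0*(-1.5721 - 0.8821)
x^{k+1} = -1.4771
Step 2: z-update.
Minimize 8*z^2 + 0*z + (2.0/2)*(-1.4771 - z + 0.8821)^2
FOC: (2*8 + 2.0)*z = 0 + 2.0*(-1.4771 + 0.8821)
z^{k+1} = -0.0661
Step 3: u-update.
u^{k+1} = 0.8821 - 1.4771 + 0.0661 = -0.5289
Step 4: Primal residual = |-1.4771 + 0.0661| = 1.411


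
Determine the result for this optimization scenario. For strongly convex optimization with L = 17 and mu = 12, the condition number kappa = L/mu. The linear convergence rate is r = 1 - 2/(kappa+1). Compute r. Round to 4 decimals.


Step 1: Compute the condition number.
kappa = L/mu = 17/12 = 1.4167
Step 2: Compute the convergence rate.
r = 1 - 2/(kappa + 1) = 1 - 2*mu/(L + mu) = (L - mu)/(L + mu) = 5/29 = 0.1724


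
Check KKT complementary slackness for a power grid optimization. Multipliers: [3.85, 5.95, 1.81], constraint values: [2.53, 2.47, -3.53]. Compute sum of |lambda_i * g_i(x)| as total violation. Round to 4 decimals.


KKT complementary slackness check:
lambda_1 * g_1 = 3.85 * 2.53 = 9.7405
lambda_2 * g_2 = 5.95 * 2.47 = 14.6965
lambda_3 * g_3 = 1.81 * -3.53 = -6.3893
Total violation = 9.7405 + 14.6965 + 6.3893 = 30.8263


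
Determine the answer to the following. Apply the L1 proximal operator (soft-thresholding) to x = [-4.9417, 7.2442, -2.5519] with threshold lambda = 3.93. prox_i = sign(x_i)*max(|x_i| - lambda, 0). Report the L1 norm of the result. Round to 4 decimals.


Soft-thresholding with lambda = 3.93:
prox(-4.9417) = sign(-4.9417)*max(|-4.9417| - 3.93, 0) = -1.0117
prox(7.2442) = sign(7.2442)*max(|7.2442| - 3.93, 0) = 3.3142
prox(-2.5519) = sign(-2.5519)*max(|-2.5519| - 3.93, 0) = 0.0
prox(x) = [-1.0117, 3.3142, 0.0]
||prox(x)||_1 = 1.0117 + 3.3142 + 0.0 = 4.3259


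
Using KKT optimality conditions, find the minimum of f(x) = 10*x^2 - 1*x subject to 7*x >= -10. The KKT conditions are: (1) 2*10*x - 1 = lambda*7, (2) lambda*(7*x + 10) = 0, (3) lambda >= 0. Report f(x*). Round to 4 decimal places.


Step 1: Try lambda = 0 (constraint inactive).
Stationarity: 2*10*x - 1 = 0
x* = 1/(2*10) = 0.05
Check constraint: 7*0.05 = 0.35 >= -10 -- satisfied.
Step 2: Compute optimal value.
f(x*) = 10*0.05^2 - 1*0.05 = -0.025


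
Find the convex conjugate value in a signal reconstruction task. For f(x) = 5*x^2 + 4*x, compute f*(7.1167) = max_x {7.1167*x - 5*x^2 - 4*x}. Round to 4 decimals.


f*(y) = sup_x {y*x - a*x^2 - b*x} = sup_x {(y-b)*x - a*x^2}
FOC: (y - b) - 2a*x = 0 => x* = (y - b)/(2a)
x* = (7.1167 - 4)/(2*5) = 0.3117
f*(7.1167) = (y-b)^2/(4a) = (7.1167 - 4)^2/(4*5)
= 9.7138/20 = 0.4857


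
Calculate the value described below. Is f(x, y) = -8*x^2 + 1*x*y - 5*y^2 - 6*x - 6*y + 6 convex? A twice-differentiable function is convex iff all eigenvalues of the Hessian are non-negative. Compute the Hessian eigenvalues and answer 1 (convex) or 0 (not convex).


The Hessian of f(x,y) = -8*x^2 + 1*x*y - 5*y^2 - 6*x - 6*y + 6 is:
H = [[-16, 1], [1, -10]]
Trace = -16 - 10 = -26
Determinant = -16*-10 - (1)^2 = 159
Discriminant = (-26)^2 - 4*159 = 40.0
Eigenvalues: lambda_1 = -16.1623, lambda_2 = -9.8377
The function is not convex.

0


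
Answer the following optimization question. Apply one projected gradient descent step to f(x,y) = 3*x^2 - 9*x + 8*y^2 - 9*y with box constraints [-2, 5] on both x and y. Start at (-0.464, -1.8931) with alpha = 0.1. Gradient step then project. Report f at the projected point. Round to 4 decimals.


Step 1: Compute gradient at (-0.464, -1.8931).
grad_x = 2*3*-0.464 - 9 = -11.784
grad_y = 2*8*-1.8931 - 9 = -39.2896
Step 2: Gradient step.
x_raw = -0.464 - 0.1*-11.784 = 0.7144
y_raw = -1.8931 - 0.1*-39.2896 = 2.0359
Step 3: Project onto [-2, 5].
x_proj = clip(0.7144) = 0.7144
y_proj = clip(2.0359) = 2.0359
Step 4: Evaluate f.
f(0.7144, 2.0359) = 9.9366


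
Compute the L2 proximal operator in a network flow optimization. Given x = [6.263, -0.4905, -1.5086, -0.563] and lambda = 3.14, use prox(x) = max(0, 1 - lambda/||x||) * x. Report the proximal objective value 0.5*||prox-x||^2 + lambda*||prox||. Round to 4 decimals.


Step 1: Compute ||x||.
||x|| = 6.4853
Step 2: Compute scaling factor.
scale = max(0, 1 - 3.14/6.4853) = 0.5158
Step 3: prox(x) = [3.2306, -0.253, -0.7782, -0.2904]
||prox(x)|| = 3.3453
Step 4: Proximal objective.
0.5*||prox-x||^2 = 4.9298
lambda*||prox|| = 10.5042
Total = 15.4339


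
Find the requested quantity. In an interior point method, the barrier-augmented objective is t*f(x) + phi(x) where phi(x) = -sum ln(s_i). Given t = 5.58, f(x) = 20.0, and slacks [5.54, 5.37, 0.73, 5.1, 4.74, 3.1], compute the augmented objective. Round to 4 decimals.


Step 1: Compute log-barrier.
ln values: [1.712, 1.6808, -0.3147, 1.6292, 1.556, 1.1314]
phi = -(1.712 + 1.6808 - 0.3147 + 1.6292 + 1.556 + 1.1314) = -7.3948
Step 2: Compute augmented objective.
t*f(x) = 5.58*20.0 = 111.6
Total = 111.6 - 7.3948 = 104.2052


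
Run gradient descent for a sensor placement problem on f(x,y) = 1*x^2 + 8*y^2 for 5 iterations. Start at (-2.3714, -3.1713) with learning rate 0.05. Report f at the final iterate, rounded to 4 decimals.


Gradient descent on f(x,y) = 1*x^2 + 8*y^2.
Starting point: (-2.3714, -3.1713), alpha = 0.05
Step 1: grad_x = 2*1*-2.3714 = -4.7428, grad_y = 2*8*-3.1713 = -50.7408
  x_1 = -2.3714 - 0.05*-4.7428 = -2.1343
  y_1 = -3.1713 - 0.05*-50.7408 = -0.6343
Step 2: grad_x = 2*1*-2.1343 = -4.2685, grad_y = 2*8*-0.6343 = -10.1482
  x_2 = -2.1343 - 0.05*-4.2685 = -1.9208
  y_2 = -0.6343 - 0.05*-10.1482 = -0.1269
Step 3: grad_x = 2*1*-1.9208 = -3.8417, grad_y = 2*8*-0.1269 = -2.0296
  x_3 = -1.9208 - 0.05*-3.8417 = -1.7288
  y_3 = -0.1269 - 0.05*-2.0296 = -0.0254
Step 4: grad_x = 2*1*-1.7288 = -3.4575, grad_y = 2*8*-0.0254 = -0.4059
  x_4 = -1.7288 - 0.05*-3.4575 = -1.5559
  y_4 = -0.0254 - 0.05*-0.4059 = -0.0051
Step 5: grad_x = 2*1*-1.5559 = -3.1118, grad_y = 2*8*-0.0051 = -0.0812
  x_5 = -1.5559 - 0.05*-3.1118 = -1.4003
  y_5 = -0.0051 - 0.05*-0.0812 = -0.001
f(-1.4003, -0.001) = 1*(-1.4003)^2 + 8*(-0.001)^2 = 1.9608


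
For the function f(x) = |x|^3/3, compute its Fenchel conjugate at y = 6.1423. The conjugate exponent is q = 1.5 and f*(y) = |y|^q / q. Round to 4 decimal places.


The conjugate exponent q satisfies 1/p + 1/q = 1.
p = 3, so q = 3/(3 - 1) = 1.5
|y|^q = 6.1423^1.5 = 15.2229
f*(6.1423) = 15.2229 / 1.5 = 10.1486


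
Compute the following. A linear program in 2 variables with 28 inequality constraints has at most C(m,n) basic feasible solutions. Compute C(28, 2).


Each vertex corresponds to some choice of n active constraints out of m, so the number of vertices is at most C(m, n) = m! / (n!(m-n)!).
m = 28, n = 2
Numerator: 28 * 27
Denominator: 2! = 2
C(28, 2) = 378


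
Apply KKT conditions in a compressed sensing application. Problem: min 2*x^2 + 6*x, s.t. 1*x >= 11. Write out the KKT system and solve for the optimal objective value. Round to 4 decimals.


Step 1: Try lambda = 0 (constraint inactive).
x_unc = -6/(2*2) = -1.5
Check: 1*-1.5 = -1.5 < 11 -- violated!
Step 2: Constraint must be active: 1*x = 11
x* = 11/1 = 11.0
lambda = (2*2*11.0 + 6)/1 = 50.0
Step 3: Compute optimal value.
f(x*) = 2*11.0^2 + 6*11.0 = 308.0


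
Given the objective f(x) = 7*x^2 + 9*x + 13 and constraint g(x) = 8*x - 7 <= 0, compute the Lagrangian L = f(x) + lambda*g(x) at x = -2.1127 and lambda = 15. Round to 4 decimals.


Step 1: Evaluate f(x).
f(-2.1127) = 7*(-2.1127)^2 + 9*(-2.1127) + 13 = 25.2302
Step 2: Evaluate g(x).
g(-2.1127) = 8*-2.1127 - 7 = -23.9016
Step 3: Compute Lagrangian.
L = 25.2302 + 15*-23.9016 = -333.2938


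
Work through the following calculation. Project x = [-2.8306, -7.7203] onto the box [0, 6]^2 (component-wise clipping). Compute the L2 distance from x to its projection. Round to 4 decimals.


Project each component onto [0, 6].
clip(-2.8306) = 0.0, clip(-7.7203) = 0.0
Projection = [0.0, 0.0]
Squared diffs: [8.0123, 59.603]
Distance = sqrt(67.6153) = 8.2229


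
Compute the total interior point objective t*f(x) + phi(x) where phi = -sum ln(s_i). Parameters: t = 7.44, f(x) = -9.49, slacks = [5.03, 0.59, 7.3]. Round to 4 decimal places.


Step 1: Compute log-barrier.
ln values: [1.6154, -0.5276, 1.9879]
phi = -(1.6154 - 0.5276 + 1.9879) = -3.0757
Step 2: Compute augmented objective.
t*f(x) = 7.44*-9.49 = -70.6056
Total = -70.6056 - 3.0757 = -73.6813


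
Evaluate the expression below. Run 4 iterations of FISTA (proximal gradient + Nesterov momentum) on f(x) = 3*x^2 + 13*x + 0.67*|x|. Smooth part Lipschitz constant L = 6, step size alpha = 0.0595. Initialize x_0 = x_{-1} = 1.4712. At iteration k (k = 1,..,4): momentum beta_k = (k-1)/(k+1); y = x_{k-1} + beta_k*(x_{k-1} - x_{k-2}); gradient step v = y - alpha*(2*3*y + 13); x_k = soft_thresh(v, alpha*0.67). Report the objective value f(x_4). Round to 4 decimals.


FISTA on f(x) = 3*x^2 + 13*x + 0.67*|x|
L = 6, alpha = 0.0595
Iteration 1: beta = 0.0, y = 1.4712 + 0.0*(1.4712 - 1.4712) = 1.4712
  grad(y) = 21.8272, v = y - alpha*grad = 0.1725
  prox(v) = soft_thresh(0.1725, 0.0399) = 0.1326
Iteration 2: beta = 0.3333, y = 0.1326 + 0.3333*(0.1326 - 1.4712) = -0.3136
  grad(y) = 11.1185, v = y - alpha*grad = -0.9751
  prox(v) = soft_thresh(-0.9751, 0.0399) = -0.9353
Iteration 3: beta = 0.5, y = -0.9353 + 0.5*(-0.9353 - 0.1326) = -1.4692
  grad(y) = 4.1848, v = y - alpha*grad = -1.7182
  prox(v) = soft_thresh(-1.7182, 0.0399) = -1.6783
Iteration 4: beta = 0.6, y = -1.6783 + 0.6*(-1.6783 + 0.9353) = -2.1242
  grad(y) = 0.2549, v = y - alpha*grad = -2.1393
  prox(v) = soft_thresh(-2.1393, 0.0399) = -2.0995
f(x_4) = 3*(-2.0995)^2 + 13*(-2.0995) + 0.67*|-2.0995| = -12.6631


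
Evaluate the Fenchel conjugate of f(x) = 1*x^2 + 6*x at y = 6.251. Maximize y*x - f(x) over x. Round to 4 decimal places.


f*(y) = sup_x {y*x - a*x^2 - b*x} = sup_x {(y-b)*x - a*x^2}
FOC: (y - b) - 2a*x = 0 => x* = (y - b)/(2a)
x* = (6.251 - 6)/(2*1) = 0.1255
f*(6.251) = (y-b)^2/(4a) = (6.251 - 6)^2/(4*1)
= 0.063/4 = 0.0158


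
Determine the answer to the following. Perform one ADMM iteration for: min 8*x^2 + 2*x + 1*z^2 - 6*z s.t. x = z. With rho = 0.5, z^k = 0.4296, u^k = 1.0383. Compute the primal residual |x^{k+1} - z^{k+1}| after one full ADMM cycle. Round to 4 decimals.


ADMM iteration with rho = 0.5, z^k = 0.4296, u^k = 1.0383
Step 1: x-update.
Minimize 8*x^2 + 2*x + (0.5/2)*(x - 0.4296 + 1.0383)^2
FOC: (2*8 + 0.5)*x = -2 + 0.5*(0.4296 - 1.0383)
x^{k+1} = -0.1397
Step 2: z-update.
Minimize 1*z^2 - 6*z + (0.5/2)*(-0.1397 - z + 1.0383)^2
FOC: (2*1 + 0.5)*z = 6 + 0.5*(-0.1397 + 1.0383)
z^{k+1} = 2.5797
Step 3: u-update.
u^{k+1} = 1.0383 - 0.1397 - 2.5797 = -1.6811
Step 4: Primal residual = |-0.1397 - 2.5797| = 2.7194


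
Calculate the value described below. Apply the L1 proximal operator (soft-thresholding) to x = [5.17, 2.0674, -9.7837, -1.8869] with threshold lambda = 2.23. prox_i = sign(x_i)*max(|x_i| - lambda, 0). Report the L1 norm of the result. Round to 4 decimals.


Soft-thresholding with lambda = 2.23:
prox(5.17) = sign(5.17)*max(|5.17| - 2.23, 0) = 2.94
prox(2.0674) = sign(2.0674)*max(|2.0674| - 2.23, 0) = 0.0
prox(-9.7837) = sign(-9.7837)*max(|-9.7837| - 2.23, 0) = -7.5537
prox(-1.8869) = sign(-1.8869)*max(|-1.8869| - 2.23, 0) = 0.0
prox(x) = [2.94, 0.0, -7.5537, 0.0]
||prox(x)||_1 = 2.94 + 0.0 + 7.5537 + 0.0 = 10.4937


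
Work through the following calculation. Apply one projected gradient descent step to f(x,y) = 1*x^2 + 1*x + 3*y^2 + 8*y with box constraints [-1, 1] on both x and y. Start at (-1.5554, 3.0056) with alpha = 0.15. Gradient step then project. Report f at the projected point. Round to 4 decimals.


Step 1: Compute gradient at (-1.5554, 3.0056).
grad_x = 2*1*-1.5554 + 1 = -2.1108
grad_y = 2*3*3.0056 + 8 = 26.0336
Step 2: Gradient step.
x_raw = -1.5554 - 0.15*-2.1108 = -1.2388
y_raw = 3.0056 - 0.15*26.0336 = -0.8994
Step 3: Project onto [-1, 1].
x_proj = clip(-1.2388) = -1.0
y_proj = clip(-0.8994) = -0.8994
Step 4: Evaluate f.
f(-1.0, -0.8994) = -4.7685


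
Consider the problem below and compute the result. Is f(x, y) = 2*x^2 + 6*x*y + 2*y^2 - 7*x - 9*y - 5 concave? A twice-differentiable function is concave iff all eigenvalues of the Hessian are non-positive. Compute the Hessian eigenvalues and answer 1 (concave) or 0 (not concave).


The Hessian of f(x,y) = 2*x^2 + 6*x*y + 2*y^2 - 7*x - 9*y - 5 is:
H = [[4, 6], [6, 4]]
Trace = 4 + 4 = 8
Determinant = 4*4 - (6)^2 = -20
Discriminant = (8)^2 - 4*-20 = 144.0
Eigenvalues: lambda_1 = -2.0, lambda_2 = 10.0
The function is not concave.

0


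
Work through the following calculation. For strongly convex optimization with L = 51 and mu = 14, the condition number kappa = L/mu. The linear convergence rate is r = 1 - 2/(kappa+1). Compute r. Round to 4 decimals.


Step 1: Compute the condition number.
kappa = L/mu = 51/14 = 3.6429
Step 2: Compute the convergence rate.
r = 1 - 2/(kappa + 1) = 1 - 2*mu/(L + mu) = (L - mu)/(L + mu) = 37/65 = 0.5692


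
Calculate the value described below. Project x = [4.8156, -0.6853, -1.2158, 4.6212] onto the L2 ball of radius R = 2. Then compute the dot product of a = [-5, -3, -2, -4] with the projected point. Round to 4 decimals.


Step 1: Compute ||x|| (intermediates to 6 decimals).
||x|| = sqrt(4.8156^2 + (-0.6853)^2 + (-1.2158)^2 + 4.6212^2) = 6.818599
Step 2: Project.
Since ||x|| > R, scale = R/||x|| = 2/6.818599 = 0.293315, proj(x) = scale * x
proj(x) = [1.412488, -0.201009, -0.356612, 1.355467]
Step 3: Dot product.
a^T * proj(x) = -5*1.412488 - 3*(-0.201009) - 2*(-0.356612) - 4*1.355467 = -11.1681


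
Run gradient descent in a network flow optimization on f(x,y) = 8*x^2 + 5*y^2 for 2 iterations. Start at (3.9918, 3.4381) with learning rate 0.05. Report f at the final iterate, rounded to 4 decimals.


Gradient descent on f(x,y) = 8*x^2 + 5*y^2.
Starting point: (3.9918, 3.4381), alpha = 0.05
Step 1: grad_x = 2*8*3.9918 = 63.8688, grad_y = 2*5*3.4381 = 34.381
  x_1 = 3.9918 - 0.05*63.8688 = 0.7984
  y_1 = 3.4381 - 0.05*34.381 = 1.7191
Step 2: grad_x = 2*8*0.7984 = 12.7738, grad_y = 2*5*1.7191 = 17.1905
  x_2 = 0.7984 - 0.05*12.7738 = 0.1597
  y_2 = 1.7191 - 0.05*17.1905 = 0.8595
f(0.1597, 0.8595) = 8*0.1597^2 + 5*0.8595^2 = 3.8979


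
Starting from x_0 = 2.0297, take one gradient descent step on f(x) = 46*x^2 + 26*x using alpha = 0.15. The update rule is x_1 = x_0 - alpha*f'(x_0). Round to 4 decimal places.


We compute the gradient at x_0 and apply the update.
f'(x) = 92*x + 26
f'(2.0297) = 92*2.0297 + 26 = 212.7324
x_1 = 2.0297 - 0.15*212.7324 = -29.8802


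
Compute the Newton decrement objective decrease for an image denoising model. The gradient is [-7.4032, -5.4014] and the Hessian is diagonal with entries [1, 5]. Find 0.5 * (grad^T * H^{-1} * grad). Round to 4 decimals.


Step 1: H is diagonal, so H^(-1) * g = [-7.4032, -1.0803].
Step 2: g^T H^(-1) g = sum_i g_i^2 / H_ii
  = (-7.4032)^2/1 + (-5.4014)^2/5
  = 54.8074 + 5.835 = 60.6424
Step 3: Objective decrease = 0.5 * g^T H^(-1) g = 30.3212


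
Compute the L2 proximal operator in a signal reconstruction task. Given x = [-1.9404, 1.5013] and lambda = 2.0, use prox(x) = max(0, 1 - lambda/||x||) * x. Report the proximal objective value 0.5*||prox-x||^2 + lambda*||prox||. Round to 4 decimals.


Step 1: Compute ||x||.
||x|| = 2.4534
Step 2: Compute scaling factor.
scale = max(0, 1 - 2.0/2.4534) = 0.1848
Step 3: prox(x) = [-0.3586, 0.2774]
||prox(x)|| = 0.4534
Step 4: Proximal objective.
0.5*||prox-x||^2 = 2.0
lambda*||prox|| = 0.9068
Total = 2.9068


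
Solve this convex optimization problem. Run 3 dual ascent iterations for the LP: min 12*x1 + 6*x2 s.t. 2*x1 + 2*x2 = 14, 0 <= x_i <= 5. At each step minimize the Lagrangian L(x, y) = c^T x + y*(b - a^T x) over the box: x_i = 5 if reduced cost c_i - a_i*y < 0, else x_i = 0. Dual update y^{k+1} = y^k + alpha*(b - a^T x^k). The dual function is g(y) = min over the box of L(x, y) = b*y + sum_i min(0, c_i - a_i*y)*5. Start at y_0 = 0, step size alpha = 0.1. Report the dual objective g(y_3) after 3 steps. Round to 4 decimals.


Dual ascent for LP: min 12*x1 + 6*x2, 2*x1 + 2*x2 = 14, 0 <= x_i <= 5
Step 1: y^k = 0.0, reduced costs: (12.0, 6.0)
  x^k = (0.0, 0.0), subgradient = b - a^T x = 14.0
  y^{k+1} = 0.0 + 0.1*14.0 = 1.4
Step 2: y^k = 1.4, reduced costs: (9.2, 3.2)
  x^k = (0.0, 0.0), subgradient = b - a^T x = 14.0
  y^{k+1} = 1.4 + 0.1*14.0 = 2.8
Step 3: y^k = 2.8, reduced costs: (6.4, 0.4)
  x^k = (0.0, 0.0), subgradient = b - a^T x = 14.0
  y^{k+1} = 2.8 + 0.1*14.0 = 4.2
Dual objective at y_3 = 4.2: reduced costs (3.6, -2.4), box minimizer x = (0.0, 5.0)
g(y_3) = b*y + (c1 - a1*y)*x1 + (c2 - a2*y)*x2 = 14*4.2 + 3.6*0.0 + (-2.4)*5.0 = 58.8 + 0.0 - 12.0 = 46.8


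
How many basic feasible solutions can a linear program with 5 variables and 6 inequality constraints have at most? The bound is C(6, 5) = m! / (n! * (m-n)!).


Each vertex corresponds to some choice of n active constraints out of m, so the number of vertices is at most C(m, n) = m! / (n!(m-n)!).
m = 6, n = 5
Numerator: 6 * 5 * 4 * 3 * 2
Denominator: 5! = 120
C(6, 5) = 6


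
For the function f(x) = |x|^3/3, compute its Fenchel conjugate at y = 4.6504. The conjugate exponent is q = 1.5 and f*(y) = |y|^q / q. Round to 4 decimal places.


The conjugate exponent q satisfies 1/p + 1/q = 1.
p = 3, so q = 3/(3 - 1) = 1.5
|y|^q = 4.6504^1.5 = 10.0285
f*(4.6504) = 10.0285 / 1.5 = 6.6857


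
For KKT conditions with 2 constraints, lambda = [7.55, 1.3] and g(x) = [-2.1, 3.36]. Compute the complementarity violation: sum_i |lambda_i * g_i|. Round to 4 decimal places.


KKT complementary slackness check:
lambda_1 * g_1 = 7.55 * -2.1 = -15.855
lambda_2 * g_2 = 1.3 * 3.36 = 4.368
Total violation = 15.855 + 4.368 = 20.223


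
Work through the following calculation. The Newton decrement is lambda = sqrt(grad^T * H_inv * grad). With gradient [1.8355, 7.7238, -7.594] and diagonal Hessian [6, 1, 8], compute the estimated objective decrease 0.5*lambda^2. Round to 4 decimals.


Step 1: H is diagonal, so H^(-1) * g = [0.3059, 7.7238, -0.9493].
Step 2: g^T H^(-1) g = sum_i g_i^2 / H_ii
  = (1.8355)^2/6 + (7.7238)^2/1 + (-7.594)^2/8
  = 0.5615 + 59.6571 + 7.2086 = 67.4272
Step 3: Objective decrease = 0.5 * g^T H^(-1) g = 33.7136


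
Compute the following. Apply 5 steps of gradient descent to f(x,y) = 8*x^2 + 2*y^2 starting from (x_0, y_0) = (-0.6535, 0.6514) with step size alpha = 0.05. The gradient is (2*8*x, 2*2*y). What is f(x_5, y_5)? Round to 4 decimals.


Gradient descent on f(x,y) = 8*x^2 + 2*y^2.
Starting point: (-0.6535, 0.6514), alpha = 0.05
Step 1: grad_x = 2*8*-0.6535 = -10.456, grad_y = 2*2*0.6514 = 2.6056
  x_1 = -0.6535 - 0.05*-10.456 = -0.1307
  y_1 = 0.6514 - 0.05*2.6056 = 0.5211
Step 2: grad_x = 2*8*-0.1307 = -2.0912, grad_y = 2*2*0.5211 = 2.0845
  x_2 = -0.1307 - 0.05*-2.0912 = -0.0261
  y_2 = 0.5211 - 0.05*2.0845 = 0.4169
Step 3: grad_x = 2*8*-0.0261 = -0.4182, grad_y = 2*2*0.4169 = 1.6676
  x_3 = -0.0261 - 0.05*-0.4182 = -0.0052
  y_3 = 0.4169 - 0.05*1.6676 = 0.3335
Step 4: grad_x = 2*8*-0.0052 = -0.0836, grad_y = 2*2*0.3335 = 1.3341
  x_4 = -0.0052 - 0.05*-0.0836 = -0.001
  y_4 = 0.3335 - 0.05*1.3341 = 0.2668
Step 5: grad_x = 2*8*-0.001 = -0.0167, grad_y = 2*2*0.2668 = 1.0673
  x_5 = -0.001 - 0.05*-0.0167 = -0.0002
  y_5 = 0.2668 - 0.05*1.0673 = 0.2135
f(-0.0002, 0.2135) = 8*(-0.0002)^2 + 2*0.2135^2 = 0.0911


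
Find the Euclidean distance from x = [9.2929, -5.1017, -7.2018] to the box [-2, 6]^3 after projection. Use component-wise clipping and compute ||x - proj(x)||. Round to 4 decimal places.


Project each component onto [-2, 6].
clip(9.2929) = 6.0, clip(-5.1017) = -2.0, clip(-7.2018) = -2.0
Projection = [6.0, -2.0, -2.0]
Squared diffs: [10.8432, 9.6205, 27.0587]
Distance = sqrt(47.5224) = 6.8937


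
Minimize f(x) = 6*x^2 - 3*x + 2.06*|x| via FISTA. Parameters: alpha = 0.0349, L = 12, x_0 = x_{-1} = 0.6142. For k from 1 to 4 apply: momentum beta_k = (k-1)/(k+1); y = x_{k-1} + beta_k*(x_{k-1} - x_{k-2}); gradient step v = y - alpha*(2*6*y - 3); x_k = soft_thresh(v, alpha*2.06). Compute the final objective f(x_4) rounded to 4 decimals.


FISTA on f(x) = 6*x^2 - 3*x + 2.06*|x|
L = 12, alpha = 0.0349
Iteration 1: beta = 0.0, y = 0.6142 + 0.0*(0.6142 - 0.6142) = 0.6142
  grad(y) = 4.3704, v = y - alpha*grad = 0.4617
  prox(v) = soft_thresh(0.4617, 0.0719) = 0.3898
Iteration 2: beta = 0.3333, y = 0.3898 + 0.3333*(0.3898 - 0.6142) = 0.315
  grad(y) = 0.7797, v = y - alpha*grad = 0.2878
  prox(v) = soft_thresh(0.2878, 0.0719) = 0.2159
Iteration 3: beta = 0.5, y = 0.2159 + 0.5*(0.2159 - 0.3898) = 0.1289
  grad(y) = -1.4531, v = y - alpha*grad = 0.1796
  prox(v) = soft_thresh(0.1796, 0.0719) = 0.1077
Iteration 4: beta = 0.6, y = 0.1077 + 0.6*(0.1077 - 0.2159) = 0.0428
  grad(y) = -2.4858, v = y - alpha*grad = 0.1296
  prox(v) = soft_thresh(0.1296, 0.0719) = 0.0577
f(x_4) = 6*0.0577^2 - 3*0.0577 + 2.06*|0.0577| = -0.0343


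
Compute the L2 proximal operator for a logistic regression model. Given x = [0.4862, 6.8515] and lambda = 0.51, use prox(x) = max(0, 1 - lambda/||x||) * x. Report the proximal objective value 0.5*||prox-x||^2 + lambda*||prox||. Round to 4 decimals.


Step 1: Compute ||x||.
||x|| = 6.8687
Step 2: Compute scaling factor.
scale = max(0, 1 - 0.51/6.8687) = 0.9258
Step 3: prox(x) = [0.4501, 6.3428]
||prox(x)|| = 6.3587
Step 4: Proximal objective.
0.5*||prox-x||^2 = 0.1301
lambda*||prox|| = 3.2429
Total = 3.373


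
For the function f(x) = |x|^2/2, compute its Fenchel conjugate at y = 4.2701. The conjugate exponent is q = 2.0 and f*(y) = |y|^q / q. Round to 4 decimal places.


The conjugate exponent q satisfies 1/p + 1/q = 1.
p = 2, so q = 2/(2 - 1) = 2.0
|y|^q = 4.2701^2.0 = 18.2338
f*(4.2701) = 18.2338 / 2.0 = 9.1169


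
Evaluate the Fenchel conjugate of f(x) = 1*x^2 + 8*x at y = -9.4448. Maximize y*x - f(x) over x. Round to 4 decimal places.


f*(y) = sup_x {y*x - a*x^2 - b*x} = sup_x {(y-b)*x - a*x^2}
FOC: (y - b) - 2a*x = 0 => x* = (y - b)/(2a)
x* = (-9.4448 - 8)/(2*1) = -8.7224
f*(-9.4448) = (y-b)^2/(4a) = (-9.4448 - 8)^2/(4*1)
= 304.321/4 = 76.0803


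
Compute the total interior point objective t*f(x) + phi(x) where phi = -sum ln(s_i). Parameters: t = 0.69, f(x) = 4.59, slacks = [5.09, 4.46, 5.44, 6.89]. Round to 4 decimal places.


Step 1: Compute log-barrier.
ln values: [1.6273, 1.4951, 1.6938, 1.9301]
phi = -(1.6273 + 1.4951 + 1.6938 + 1.9301) = -6.7463
Step 2: Compute augmented objective.
t*f(x) = 0.69*4.59 = 3.1671
Total = 3.1671 - 6.7463 = -3.5792


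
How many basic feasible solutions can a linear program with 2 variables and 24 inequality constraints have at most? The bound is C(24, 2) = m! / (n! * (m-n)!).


Each vertex corresponds to some choice of n active constraints out of m, so the number of vertices is at most C(m, n) = m! / (n!(m-n)!).
m = 24, n = 2
Numerator: 24 * 23
Denominator: 2! = 2
C(24, 2) = 276


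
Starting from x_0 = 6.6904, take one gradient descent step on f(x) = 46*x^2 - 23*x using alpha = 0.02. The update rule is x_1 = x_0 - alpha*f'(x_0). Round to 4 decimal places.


We compute the gradient at x_0 and apply the update.
f'(x) = 92*x - 23
f'(6.6904) = 92*6.6904 - 23 = 592.5168
x_1 = 6.6904 - 0.02*592.5168 = -5.1599


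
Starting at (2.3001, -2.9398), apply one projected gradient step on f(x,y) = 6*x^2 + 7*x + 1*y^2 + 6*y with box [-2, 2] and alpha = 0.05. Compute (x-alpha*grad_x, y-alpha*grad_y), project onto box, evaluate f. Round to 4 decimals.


Step 1: Compute gradient at (2.3001, -2.9398).
grad_x = 2*6*2.3001 + 7 = 34.6012
grad_y = 2*1*-2.9398 + 6 = 0.1204
Step 2: Gradient step.
x_raw = 2.3001 - 0.05*34.6012 = 0.57
y_raw = -2.9398 - 0.05*0.1204 = -2.9458
Step 3: Project onto [-2, 2].
x_proj = clip(0.57) = 0.57
y_proj = clip(-2.9458) = -2.0
Step 4: Evaluate f.
f(0.57, -2.0) = -2.06


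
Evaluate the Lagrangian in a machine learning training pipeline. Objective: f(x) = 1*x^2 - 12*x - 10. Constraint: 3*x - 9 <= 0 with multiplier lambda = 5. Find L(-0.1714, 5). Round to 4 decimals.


Step 1: Evaluate f(x).
f(-0.1714) = 1*(-0.1714)^2 - 12*(-0.1714) - 10 = -7.9138
Step 2: Evaluate g(x).
g(-0.1714) = 3*-0.1714 - 9 = -9.5142
Step 3: Compute Lagrangian.
L = -7.9138 + 5*-9.5142 = -55.4848


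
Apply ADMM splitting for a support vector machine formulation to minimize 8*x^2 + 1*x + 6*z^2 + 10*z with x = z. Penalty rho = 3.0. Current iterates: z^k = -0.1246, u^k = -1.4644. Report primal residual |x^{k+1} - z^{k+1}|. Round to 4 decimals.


ADMM iteration with rho = 3.0, z^k = -0.1246, u^k = -1.4644
Step 1: x-update.
Minimize 8*x^2 + 1*x + (3.0/2)*(x + 0.1246 - 1.4644)^2
FOC: (2*8 + 3.0)*x = -1 + 3.0*(-0.1246 + 1.4644)
x^{k+1} = 0.1589
Step 2: z-update.
Minimize 6*z^2 + 10*z + (3.0/2)*(0.1589 - z - 1.4644)^2
FOC: (2*6 + 3.0)*z = -10 + 3.0*(0.1589 - 1.4644)
z^{k+1} = -0.9278
Step 3: u-update.
u^{k+1} = -1.4644 + 0.1589 + 0.9278 = -0.3777
Step 4: Primal residual = |0.1589 + 0.9278| = 1.0867


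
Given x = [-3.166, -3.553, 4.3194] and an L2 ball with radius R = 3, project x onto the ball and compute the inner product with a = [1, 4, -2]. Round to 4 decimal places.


Step 1: Compute ||x|| (intermediates to 6 decimals).
||x|| = sqrt((-3.166)^2 + (-3.553)^2 + 4.3194^2) = 6.426864
Step 2: Project.
Since ||x|| > R, scale = R/||x|| = 3/6.426864 = 0.466791, proj(x) = scale * x
proj(x) = [-1.47786, -1.658508, 2.016257]
Step 3: Dot product.
a^T * proj(x) = 1*(-1.47786) + 4*(-1.658508) - 2*2.016257 = -12.1444


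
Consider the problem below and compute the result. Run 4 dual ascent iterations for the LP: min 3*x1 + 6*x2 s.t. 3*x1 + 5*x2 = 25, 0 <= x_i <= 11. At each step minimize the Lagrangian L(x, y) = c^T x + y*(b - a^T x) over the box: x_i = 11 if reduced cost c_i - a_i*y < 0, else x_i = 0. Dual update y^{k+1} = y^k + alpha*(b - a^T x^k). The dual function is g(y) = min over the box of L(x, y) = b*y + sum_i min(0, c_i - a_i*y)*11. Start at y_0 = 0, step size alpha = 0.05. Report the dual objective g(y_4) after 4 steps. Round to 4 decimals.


Dual ascent for LP: min 3*x1 + 6*x2, 3*x1 + 5*x2 = 25, 0 <= x_i <= 11
Step 1: y^k = 0.0, reduced costs: (3.0, 6.0)
  x^k = (0.0, 0.0), subgradient = b - a^T x = 25.0
  y^{k+1} = 0.0 + 0.05*25.0 = 1.25
Step 2: y^k = 1.25, reduced costs: (-0.75, -0.25)
  x^k = (11.0, 11.0), subgradient = b - a^T x = -63.0
  y^{k+1} = 1.25 + 0.05*-63.0 = -1.9
Step 3: y^k = -1.9, reduced costs: (8.7, 15.5)
  x^k = (0.0, 0.0), subgradient = b - a^T x = 25.0
  y^{k+1} = -1.9 + 0.05*25.0 = -0.65
Step 4: y^k = -0.65, reduced costs: (4.95, 9.25)
  x^k = (0.0, 0.0), subgradient = b - a^T x = 25.0
  y^{k+1} = -0.65 + 0.05*25.0 = 0.6
Dual objective at y_4 = 0.6: reduced costs (1.2, 3.0), box minimizer x = (0.0, 0.0)
g(y_4) = b*y + (c1 - a1*y)*x1 + (c2 - a2*y)*x2 = 25*0.6 + 1.2*0.0 + 3.0*0.0 = 15.0 + 0.0 + 0.0 = 15.0


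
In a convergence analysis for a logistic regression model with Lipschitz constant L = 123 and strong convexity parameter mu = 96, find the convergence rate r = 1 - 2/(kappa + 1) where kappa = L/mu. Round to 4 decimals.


Step 1: Compute the condition number.
kappa = L/mu = 123/96 = 1.2813
Step 2: Compute the convergence rate.
r = 1 - 2/(kappa + 1) = 1 - 2*mu/(L + mu) = (L - mu)/(L + mu) = 27/219 = 0.1233


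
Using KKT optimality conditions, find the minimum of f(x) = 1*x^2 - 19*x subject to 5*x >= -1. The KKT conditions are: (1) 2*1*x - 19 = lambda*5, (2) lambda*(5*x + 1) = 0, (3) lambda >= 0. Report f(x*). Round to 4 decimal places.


Step 1: Try lambda = 0 (constraint inactive).
Stationarity: 2*1*x - 19 = 0
x* = 19/(2*1) = 9.5
Check constraint: 5*9.5 = 47.5 >= -1 -- satisfied.
Step 2: Compute optimal value.
f(x*) = 1*9.5^2 - 19*9.5 = -90.25


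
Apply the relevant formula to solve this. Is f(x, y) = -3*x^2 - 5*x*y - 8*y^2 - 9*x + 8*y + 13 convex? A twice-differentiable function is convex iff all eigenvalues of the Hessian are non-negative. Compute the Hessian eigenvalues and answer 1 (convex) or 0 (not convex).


The Hessian of f(x,y) = -3*x^2 - 5*x*y - 8*y^2 - 9*x + 8*y + 13 is:
H = [[-6, -5], [-5, -16]]
Trace = -6 - 16 = -22
Determinant = -6*-16 - (-5)^2 = 71
Discriminant = (-22)^2 - 4*71 = 200.0
Eigenvalues: lambda_1 = -18.0711, lambda_2 = -3.9289
The function is not convex.

0


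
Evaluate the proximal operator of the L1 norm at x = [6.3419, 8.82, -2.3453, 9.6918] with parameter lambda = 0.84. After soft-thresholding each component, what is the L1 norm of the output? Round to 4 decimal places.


Soft-thresholding with lambda = 0.84:
prox(6.3419) = sign(6.3419)*max(|6.3419| - 0.84, 0) = 5.5019
prox(8.82) = sign(8.82)*max(|8.82| - 0.84, 0) = 7.98
prox(-2.3453) = sign(-2.3453)*max(|-2.3453| - 0.84, 0) = -1.5053
prox(9.6918) = sign(9.6918)*max(|9.6918| - 0.84, 0) = 8.8518
prox(x) = [5.5019, 7.98, -1.5053, 8.8518]
||prox(x)||_1 = 5.5019 + 7.98 + 1.5053 + 8.8518 = 23.839


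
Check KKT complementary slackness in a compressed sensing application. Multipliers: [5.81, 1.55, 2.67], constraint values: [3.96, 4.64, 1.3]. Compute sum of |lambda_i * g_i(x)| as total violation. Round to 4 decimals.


KKT complementary slackness check:
lambda_1 * g_1 = 5.81 * 3.96 = 23.0076
lambda_2 * g_2 = 1.55 * 4.64 = 7.192
lambda_3 * g_3 = 2.67 * 1.3 = 3.471
Total violation = 23.0076 + 7.192 + 3.471 = 33.6706


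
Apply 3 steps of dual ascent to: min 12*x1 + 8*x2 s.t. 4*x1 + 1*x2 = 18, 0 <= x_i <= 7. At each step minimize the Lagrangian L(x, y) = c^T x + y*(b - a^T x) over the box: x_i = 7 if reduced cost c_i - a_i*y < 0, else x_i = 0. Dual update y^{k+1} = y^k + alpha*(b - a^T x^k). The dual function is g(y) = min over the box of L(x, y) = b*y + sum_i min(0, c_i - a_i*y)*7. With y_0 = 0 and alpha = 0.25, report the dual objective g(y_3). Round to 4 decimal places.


Dual ascent for LP: min 12*x1 + 8*x2, 4*x1 + 1*x2 = 18, 0 <= x_i <= 7
Step 1: y^k = 0.0, reduced costs: (12.0, 8.0)
  x^k = (0.0, 0.0), subgradient = b - a^T x = 18.0
  y^{k+1} = 0.0 + 0.25*18.0 = 4.5
Step 2: y^k = 4.5, reduced costs: (-6.0, 3.5)
  x^k = (7.0, 0.0), subgradient = b - a^T x = -10.0
  y^{k+1} = 4.5 + 0.25*-10.0 = 2.0
Step 3: y^k = 2.0, reduced costs: (4.0, 6.0)
  x^k = (0.0, 0.0), subgradient = b - a^T x = 18.0
  y^{k+1} = 2.0 + 0.25*18.0 = 6.5
Dual objective at y_3 = 6.5: reduced costs (-14.0, 1.5), box minimizer x = (7.0, 0.0)
g(y_3) = b*y + (c1 - a1*y)*x1 + (c2 - a2*y)*x2 = 18*6.5 + (-14.0)*7.0 + 1.5*0.0 = 117.0 - 98.0 + 0.0 = 19.0


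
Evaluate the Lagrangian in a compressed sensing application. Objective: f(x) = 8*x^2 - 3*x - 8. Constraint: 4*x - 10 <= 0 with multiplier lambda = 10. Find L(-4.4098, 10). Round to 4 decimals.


Step 1: Evaluate f(x).
f(-4.4098) = 8*(-4.4098)^2 - 3*(-4.4098) - 8 = 160.8001
Step 2: Evaluate g(x).
g(-4.4098) = 4*-4.4098 - 10 = -27.6392
Step 3: Compute Lagrangian.
L = 160.8001 + 10*-27.6392 = -115.5919


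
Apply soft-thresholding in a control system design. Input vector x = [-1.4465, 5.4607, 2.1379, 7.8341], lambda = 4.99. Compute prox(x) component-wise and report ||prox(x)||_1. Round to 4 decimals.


Soft-thresholding with lambda = 4.99:
prox(-1.4465) = sign(-1.4465)*max(|-1.4465| - 4.99, 0) = 0.0
prox(5.4607) = sign(5.4607)*max(|5.4607| - 4.99, 0) = 0.4707
prox(2.1379) = sign(2.1379)*max(|2.1379| - 4.99, 0) = 0.0
prox(7.8341) = sign(7.8341)*max(|7.8341| - 4.99, 0) = 2.8441
prox(x) = [0.0, 0.4707, 0.0, 2.8441]
||prox(x)||_1 = 0.0 + 0.4707 + 0.0 + 2.8441 = 3.3148


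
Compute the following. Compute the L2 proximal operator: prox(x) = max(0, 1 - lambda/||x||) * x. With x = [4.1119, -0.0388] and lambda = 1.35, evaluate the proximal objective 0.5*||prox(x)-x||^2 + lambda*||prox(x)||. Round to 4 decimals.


Step 1: Compute ||x||.
||x|| = 4.1121
Step 2: Compute scaling factor.
scale = max(0, 1 - 1.35/4.1121) = 0.6717
Step 3: prox(x) = [2.762, -0.0261]
||prox(x)|| = 2.7621
Step 4: Proximal objective.
0.5*||prox-x||^2 = 0.9113
lambda*||prox|| = 3.7288
Total = 4.6401


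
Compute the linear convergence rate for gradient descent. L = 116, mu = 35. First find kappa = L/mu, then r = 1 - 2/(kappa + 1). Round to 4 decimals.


Step 1: Compute the condition number.
kappa = L/mu = 116/35 = 3.3143
Step 2: Compute the convergence rate.
r = 1 - 2/(kappa + 1) = 1 - 2*mu/(L + mu) = (L - mu)/(L + mu) = 81/151 = 0.5364


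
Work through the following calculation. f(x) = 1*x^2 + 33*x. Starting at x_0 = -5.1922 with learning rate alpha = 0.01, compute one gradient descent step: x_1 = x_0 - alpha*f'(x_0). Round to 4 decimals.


We compute the gradient at x_0 and apply the update.
f'(x) = 2*x + 33
f'(-5.1922) = 2*-5.1922 + 33 = 22.6156
x_1 = -5.1922 - 0.01*22.6156 = -5.4184


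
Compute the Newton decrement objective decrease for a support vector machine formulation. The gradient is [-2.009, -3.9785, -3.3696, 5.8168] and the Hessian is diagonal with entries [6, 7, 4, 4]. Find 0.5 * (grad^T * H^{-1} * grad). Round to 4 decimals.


Step 1: H is diagonal, so H^(-1) * g = [-0.3348, -0.5684, -0.8424, 1.4542].
Step 2: g^T H^(-1) g = sum_i g_i^2 / H_ii
  = (-2.009)^2/6 + (-3.9785)^2/7 + (-3.3696)^2/4 + (5.8168)^2/4
  = 0.6727 + 2.2612 + 2.8386 + 8.4588 = 14.2312
Step 3: Objective decrease = 0.5 * g^T H^(-1) g = 7.1156


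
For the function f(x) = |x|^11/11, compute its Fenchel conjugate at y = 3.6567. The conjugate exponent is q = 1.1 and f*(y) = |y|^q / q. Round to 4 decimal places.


The conjugate exponent q satisfies 1/p + 1/q = 1.
p = 11, so q = 11/(11 - 1) = 1.1
|y|^q = 3.6567^1.1 = 4.1629
f*(3.6567) = 4.1629 / 1.1 = 3.7845


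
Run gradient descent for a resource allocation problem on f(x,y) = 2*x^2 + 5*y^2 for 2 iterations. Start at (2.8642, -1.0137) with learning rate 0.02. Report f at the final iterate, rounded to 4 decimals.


Gradient descent on f(x,y) = 2*x^2 + 5*y^2.
Starting point: (2.8642, -1.0137), alpha = 0.02
Step 1: grad_x = 2*2*2.8642 = 11.4568, grad_y = 2*5*-1.0137 = -10.137
  x_1 = 2.8642 - 0.02*11.4568 = 2.6351
  y_1 = -1.0137 - 0.02*-10.137 = -0.811
Step 2: grad_x = 2*2*2.6351 = 10.5403, grad_y = 2*5*-0.811 = -8.1096
  x_2 = 2.6351 - 0.02*10.5403 = 2.4243
  y_2 = -0.811 - 0.02*-8.1096 = -0.6488
f(2.4243, -0.6488) = 2*2.4243^2 + 5*(-0.6488)^2 = 13.8586


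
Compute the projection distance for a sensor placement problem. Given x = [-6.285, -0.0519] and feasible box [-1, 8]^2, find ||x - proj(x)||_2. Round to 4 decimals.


Project each component onto [-1, 8].
clip(-6.285) = -1.0, clip(-0.0519) = -0.0519
Projection = [-1.0, -0.0519]
Squared diffs: [27.9312, 0.0]
Distance = sqrt(27.9312) = 5.285


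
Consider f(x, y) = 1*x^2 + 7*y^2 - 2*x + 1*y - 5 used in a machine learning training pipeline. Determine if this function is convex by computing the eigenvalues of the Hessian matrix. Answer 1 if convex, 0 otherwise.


The Hessian of f(x,y) = 1*x^2 + 7*y^2 - 2*x + 1*y - 5 is:
H = [[2, 0], [0, 14]]
Trace = 2 + 14 = 16
Determinant = 2*14 - (0)^2 = 28
Discriminant = (16)^2 - 4*28 = 144.0
Eigenvalues: lambda_1 = 2.0, lambda_2 = 14.0
The function is convex.

1


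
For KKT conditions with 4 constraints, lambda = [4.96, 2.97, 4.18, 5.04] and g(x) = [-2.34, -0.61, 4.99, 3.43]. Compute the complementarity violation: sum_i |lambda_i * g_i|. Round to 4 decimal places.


KKT complementary slackness check:
lambda_1 * g_1 = 4.96 * -2.34 = -11.6064
lambda_2 * g_2 = 2.97 * -0.61 = -1.8117
lambda_3 * g_3 = 4.18 * 4.99 = 20.8582
lambda_4 * g_4 = 5.04 * 3.43 = 17.2872
Total violation = 11.6064 + 1.8117 + 20.8582 + 17.2872 = 51.5635


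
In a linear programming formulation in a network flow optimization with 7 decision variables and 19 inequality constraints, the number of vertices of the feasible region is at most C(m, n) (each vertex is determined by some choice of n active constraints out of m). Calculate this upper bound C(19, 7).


Each vertex corresponds to some choice of n active constraints out of m, so the number of vertices is at most C(m, n) = m! / (n!(m-n)!).
m = 19, n = 7
Numerator: 19 * 18 * 17 * 16 * 15 * 14 * 13
Denominator: 7! = 5040
C(19, 7) = 50388


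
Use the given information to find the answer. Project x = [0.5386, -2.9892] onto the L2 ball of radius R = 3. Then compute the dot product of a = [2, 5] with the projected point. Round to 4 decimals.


Step 1: Compute ||x|| (intermediates to 6 decimals).
||x|| = sqrt(0.5386^2 + (-2.9892)^2) = 3.037335
Step 2: Project.
Since ||x|| > R, scale = R/||x|| = 3/3.037335 = 0.987708, proj(x) = scale * x
proj(x) = [0.53198, -2.952457]
Step 3: Dot product.
a^T * proj(x) = 2*0.53198 + 5*(-2.952457) = -13.6983


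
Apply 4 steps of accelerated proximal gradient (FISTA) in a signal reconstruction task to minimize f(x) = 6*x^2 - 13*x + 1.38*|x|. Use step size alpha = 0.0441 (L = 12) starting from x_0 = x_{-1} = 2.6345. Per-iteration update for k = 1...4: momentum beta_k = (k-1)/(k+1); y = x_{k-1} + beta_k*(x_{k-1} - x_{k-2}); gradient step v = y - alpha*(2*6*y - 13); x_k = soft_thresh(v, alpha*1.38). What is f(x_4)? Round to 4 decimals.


FISTA on f(x) = 6*x^2 - 13*x + 1.38*|x|
L = 12, alpha = 0.0441
Iteration 1: beta = 0.0, y = 2.6345 + 0.0*(2.6345 - 2.6345) = 2.6345
  grad(y) = 18.614, v = y - alpha*grad = 1.8136
  prox(v) = soft_thresh(1.8136, 0.0609) = 1.7528
Iteration 2: beta = 0.3333, y = 1.7528 + 0.3333*(1.7528 - 2.6345) = 1.4589
  grad(y) = 4.5062, v = y - alpha*grad = 1.2601
  prox(v) = soft_thresh(1.2601, 0.0609) = 1.1993
Iteration 3: beta = 0.5, y = 1.1993 + 0.5*(1.1993 - 1.7528) = 0.9225
  grad(y) = -1.9297, v = y - alpha*grad = 1.0076
  prox(v) = soft_thresh(1.0076, 0.0609) = 0.9468
Iteration 4: beta = 0.6, y = 0.9468 + 0.6*(0.9468 - 1.1993) = 0.7953
  grad(y) = -3.4568, v = y - alpha*grad = 0.9477
  prox(v) = soft_thresh(0.9477, 0.0609) = 0.8869
f(x_4) = 6*0.8869^2 - 13*0.8869 + 1.38*|0.8869| = -5.5862


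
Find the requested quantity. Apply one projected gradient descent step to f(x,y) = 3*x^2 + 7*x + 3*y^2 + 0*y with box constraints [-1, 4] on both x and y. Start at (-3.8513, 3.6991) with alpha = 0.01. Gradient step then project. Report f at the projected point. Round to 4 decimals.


Step 1: Compute gradient at (-3.8513, 3.6991).
grad_x = 2*3*-3.8513 + 7 = -16.1078
grad_y = 2*3*3.6991 + 0 = 22.1946
Step 2: Gradient step.
x_raw = -3.8513 - 0.01*-16.1078 = -3.6902
y_raw = 3.6991 - 0.01*22.1946 = 3.4772
Step 3: Project onto [-1, 4].
x_proj = clip(-3.6902) = -1.0
y_proj = clip(3.4772) = 3.4772
Step 4: Evaluate f.
f(-1.0, 3.4772) = 32.2718


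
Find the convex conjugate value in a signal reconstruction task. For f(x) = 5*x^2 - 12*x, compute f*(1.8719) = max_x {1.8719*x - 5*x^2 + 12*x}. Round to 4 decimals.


f*(y) = sup_x {y*x - a*x^2 - b*x} = sup_x {(y-b)*x - a*x^2}
FOC: (y - b) - 2a*x = 0 => x* = (y - b)/(2a)
x* = (1.8719 + 12)/(2*5) = 1.3872
f*(1.8719) = (y-b)^2/(4a) = (1.8719 + 12)^2/(4*5)
= 192.4296/20 = 9.6215


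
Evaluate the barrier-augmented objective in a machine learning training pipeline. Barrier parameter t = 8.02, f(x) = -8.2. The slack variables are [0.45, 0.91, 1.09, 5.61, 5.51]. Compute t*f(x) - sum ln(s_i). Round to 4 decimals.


Step 1: Compute log-barrier.
ln values: [-0.7985, -0.0943, 0.0862, 1.7246, 1.7066]
phi = -(-0.7985 - 0.0943 + 0.0862 + 1.7246 + 1.7066) = -2.6245
Step 2: Compute augmented objective.
t*f(x) = 8.02*-8.2 = -65.764
Total = -65.764 - 2.6245 = -68.3885


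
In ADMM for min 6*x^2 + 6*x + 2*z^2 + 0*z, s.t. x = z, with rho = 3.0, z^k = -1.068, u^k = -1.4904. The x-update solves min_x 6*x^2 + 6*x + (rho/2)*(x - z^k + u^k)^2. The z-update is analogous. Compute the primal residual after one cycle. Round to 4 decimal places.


ADMM iteration with rho = 3.0, z^k = -1.068, u^k = -1.4904
Step 1: x-update.
Minimize 6*x^2 + 6*x + (3.0/2)*(x + 1.068 - 1.4904)^2
FOC: (2*6 + 3.0)*x = -6 + 3.0*(-1.068 + 1.4904)
x^{k+1} = -0.3155
Step 2: z-update.
Minimize 2*z^2 + 0*z + (3.0/2)*(-0.3155 - z - 1.4904)^2
FOC: (2*2 + 3.0)*z = 0 + 3.0*(-0.3155 - 1.4904)
z^{k+1} = -0.774
Step 3: u-update.
u^{k+1} = -1.4904 - 0.3155 + 0.774 = -1.032
Step 4: Primal residual = |-0.3155 + 0.774| = 0.4584
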